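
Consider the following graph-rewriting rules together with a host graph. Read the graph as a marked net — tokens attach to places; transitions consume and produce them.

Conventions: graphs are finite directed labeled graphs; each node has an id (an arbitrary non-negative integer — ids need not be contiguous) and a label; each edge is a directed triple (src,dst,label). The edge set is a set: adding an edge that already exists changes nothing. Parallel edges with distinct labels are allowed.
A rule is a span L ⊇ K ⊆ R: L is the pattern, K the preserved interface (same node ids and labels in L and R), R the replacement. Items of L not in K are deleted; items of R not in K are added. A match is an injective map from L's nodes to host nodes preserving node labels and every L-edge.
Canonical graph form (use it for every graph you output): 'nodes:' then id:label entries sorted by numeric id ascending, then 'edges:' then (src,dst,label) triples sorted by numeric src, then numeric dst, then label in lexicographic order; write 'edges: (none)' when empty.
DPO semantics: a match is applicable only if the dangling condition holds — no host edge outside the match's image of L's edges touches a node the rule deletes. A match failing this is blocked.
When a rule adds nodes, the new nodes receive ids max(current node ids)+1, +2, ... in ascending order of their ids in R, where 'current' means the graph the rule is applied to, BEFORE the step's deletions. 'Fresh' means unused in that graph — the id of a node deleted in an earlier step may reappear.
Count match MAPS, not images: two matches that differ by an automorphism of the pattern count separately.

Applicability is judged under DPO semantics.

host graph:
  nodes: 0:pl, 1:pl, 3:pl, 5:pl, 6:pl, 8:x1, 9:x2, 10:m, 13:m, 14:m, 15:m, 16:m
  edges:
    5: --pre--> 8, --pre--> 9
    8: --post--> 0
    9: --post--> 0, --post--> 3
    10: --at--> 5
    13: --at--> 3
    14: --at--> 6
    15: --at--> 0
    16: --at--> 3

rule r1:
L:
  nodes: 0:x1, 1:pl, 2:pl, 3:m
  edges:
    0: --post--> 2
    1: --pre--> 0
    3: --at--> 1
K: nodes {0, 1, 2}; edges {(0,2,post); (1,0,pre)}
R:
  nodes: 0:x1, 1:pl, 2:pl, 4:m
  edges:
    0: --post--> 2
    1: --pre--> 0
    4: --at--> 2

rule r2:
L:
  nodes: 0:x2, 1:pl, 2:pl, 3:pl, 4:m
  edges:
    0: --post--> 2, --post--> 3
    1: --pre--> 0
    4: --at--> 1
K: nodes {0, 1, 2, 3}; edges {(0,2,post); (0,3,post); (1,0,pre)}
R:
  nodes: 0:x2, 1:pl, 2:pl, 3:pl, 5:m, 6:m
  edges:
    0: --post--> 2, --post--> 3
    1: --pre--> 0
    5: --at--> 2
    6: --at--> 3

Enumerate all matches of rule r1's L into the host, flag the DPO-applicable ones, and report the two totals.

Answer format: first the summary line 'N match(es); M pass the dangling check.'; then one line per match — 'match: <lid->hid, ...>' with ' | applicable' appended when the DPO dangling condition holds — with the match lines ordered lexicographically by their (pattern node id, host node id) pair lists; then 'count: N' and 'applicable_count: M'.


1 match(es); 1 pass the dangling check.
match: 0->8, 1->5, 2->0, 3->10 | applicable
count: 1
applicable_count: 1


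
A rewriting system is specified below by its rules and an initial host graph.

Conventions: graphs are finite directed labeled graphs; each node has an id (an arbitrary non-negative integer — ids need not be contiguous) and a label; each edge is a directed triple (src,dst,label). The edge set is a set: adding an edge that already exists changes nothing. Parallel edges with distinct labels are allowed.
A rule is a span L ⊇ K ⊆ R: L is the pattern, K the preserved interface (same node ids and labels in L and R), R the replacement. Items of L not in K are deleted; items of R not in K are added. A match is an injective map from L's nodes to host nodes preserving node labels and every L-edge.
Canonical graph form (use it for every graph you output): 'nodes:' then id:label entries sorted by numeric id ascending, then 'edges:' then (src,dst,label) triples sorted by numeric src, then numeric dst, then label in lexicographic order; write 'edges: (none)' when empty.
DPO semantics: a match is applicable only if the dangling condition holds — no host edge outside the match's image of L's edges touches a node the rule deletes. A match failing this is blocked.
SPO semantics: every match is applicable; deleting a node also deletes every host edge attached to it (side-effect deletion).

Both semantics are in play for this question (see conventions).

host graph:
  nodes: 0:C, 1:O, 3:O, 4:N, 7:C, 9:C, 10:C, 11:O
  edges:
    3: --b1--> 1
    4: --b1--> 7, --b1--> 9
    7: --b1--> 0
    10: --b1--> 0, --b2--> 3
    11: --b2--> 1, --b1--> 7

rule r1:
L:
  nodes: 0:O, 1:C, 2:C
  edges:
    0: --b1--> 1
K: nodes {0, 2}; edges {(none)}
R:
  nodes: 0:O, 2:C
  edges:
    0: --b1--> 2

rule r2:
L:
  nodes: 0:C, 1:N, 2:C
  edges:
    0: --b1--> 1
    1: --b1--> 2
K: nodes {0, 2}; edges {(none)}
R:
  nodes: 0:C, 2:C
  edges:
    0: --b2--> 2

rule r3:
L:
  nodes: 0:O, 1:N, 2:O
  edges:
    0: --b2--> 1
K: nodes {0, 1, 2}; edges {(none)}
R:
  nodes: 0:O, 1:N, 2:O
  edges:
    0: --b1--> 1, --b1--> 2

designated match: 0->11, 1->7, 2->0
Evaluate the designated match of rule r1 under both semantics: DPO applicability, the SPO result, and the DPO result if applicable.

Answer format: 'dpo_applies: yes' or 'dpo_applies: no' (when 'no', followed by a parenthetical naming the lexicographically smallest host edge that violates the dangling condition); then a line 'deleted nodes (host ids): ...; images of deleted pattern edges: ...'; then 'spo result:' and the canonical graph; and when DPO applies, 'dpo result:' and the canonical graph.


dpo_applies: no
(the rule deletes node 7, which keeps host edge (4,7,b1) outside the match image — the dangling condition fails, DPO blocks; SPO proceeds and side-deletes such edges)
deleted nodes (host ids): 7; images of deleted pattern edges: (11,7,b1)
spo result:
nodes: 0:C, 1:O, 3:O, 4:N, 9:C, 10:C, 11:O
edges: (3,1,b1); (4,9,b1); (10,0,b1); (10,3,b2); (11,0,b1); (11,1,b2)


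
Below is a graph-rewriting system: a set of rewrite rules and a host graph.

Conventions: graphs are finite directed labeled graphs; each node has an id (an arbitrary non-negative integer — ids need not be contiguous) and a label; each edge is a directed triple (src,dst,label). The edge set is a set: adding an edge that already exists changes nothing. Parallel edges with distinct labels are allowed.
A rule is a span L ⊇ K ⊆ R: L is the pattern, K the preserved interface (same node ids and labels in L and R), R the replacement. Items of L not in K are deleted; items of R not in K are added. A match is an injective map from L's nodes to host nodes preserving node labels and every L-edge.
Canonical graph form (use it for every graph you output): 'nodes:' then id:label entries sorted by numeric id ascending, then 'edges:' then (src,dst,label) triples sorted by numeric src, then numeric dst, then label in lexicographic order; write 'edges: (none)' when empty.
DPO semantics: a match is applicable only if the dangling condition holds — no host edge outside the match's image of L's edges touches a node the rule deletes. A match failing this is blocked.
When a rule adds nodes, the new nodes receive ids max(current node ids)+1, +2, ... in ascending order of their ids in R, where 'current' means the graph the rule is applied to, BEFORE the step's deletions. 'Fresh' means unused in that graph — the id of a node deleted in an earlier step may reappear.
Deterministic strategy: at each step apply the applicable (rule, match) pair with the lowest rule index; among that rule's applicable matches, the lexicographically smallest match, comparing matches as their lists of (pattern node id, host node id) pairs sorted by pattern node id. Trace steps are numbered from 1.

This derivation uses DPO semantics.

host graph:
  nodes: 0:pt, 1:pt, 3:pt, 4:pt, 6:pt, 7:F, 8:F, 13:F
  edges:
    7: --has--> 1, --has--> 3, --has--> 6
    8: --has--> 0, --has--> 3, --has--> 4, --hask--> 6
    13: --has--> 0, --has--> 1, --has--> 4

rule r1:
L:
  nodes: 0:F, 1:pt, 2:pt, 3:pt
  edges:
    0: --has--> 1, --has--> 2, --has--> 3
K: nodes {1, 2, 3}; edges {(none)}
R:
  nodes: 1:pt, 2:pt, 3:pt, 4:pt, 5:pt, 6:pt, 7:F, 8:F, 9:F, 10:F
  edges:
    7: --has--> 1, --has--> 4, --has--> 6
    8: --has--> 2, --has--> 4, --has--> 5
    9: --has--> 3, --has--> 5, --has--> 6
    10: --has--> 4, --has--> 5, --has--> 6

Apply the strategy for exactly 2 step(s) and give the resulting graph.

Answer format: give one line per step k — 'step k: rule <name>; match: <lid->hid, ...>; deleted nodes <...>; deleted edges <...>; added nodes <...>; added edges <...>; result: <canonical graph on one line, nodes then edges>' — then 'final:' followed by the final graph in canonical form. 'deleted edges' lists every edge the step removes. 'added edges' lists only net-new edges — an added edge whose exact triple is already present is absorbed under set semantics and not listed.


step 1: rule r1; match: 0->7, 1->1, 2->3, 3->6; deleted nodes 7; deleted edges (7,1,has); (7,3,has); (7,6,has); added nodes 14, 15, 16, 17, 18, 19, 20; added edges (17,1,has); (17,14,has); (17,16,has); (18,3,has); (18,14,has); (18,15,has); (19,6,has); (19,15,has); (19,16,has); (20,14,has); (20,15,has); (20,16,has); result: nodes: 0:pt, 1:pt, 3:pt, 4:pt, 6:pt, 8:F, 13:F, 14:pt, 15:pt, 16:pt, 17:F, 18:F, 19:F, 20:F edges: (8,0,has); (8,3,has); (8,4,has); (8,6,hask); (13,0,has); (13,1,has); (13,4,has); (17,1,has); (17,14,has); (17,16,has); (18,3,has); (18,14,has); (18,15,has); (19,6,has); (19,15,has); (19,16,has); (20,14,has); (20,15,has); (20,16,has)
step 2: rule r1; match: 0->13, 1->0, 2->1, 3->4; deleted nodes 13; deleted edges (13,0,has); (13,1,has); (13,4,has); added nodes 21, 22, 23, 24, 25, 26, 27; added edges (24,0,has); (24,21,has); (24,23,has); (25,1,has); (25,21,has); (25,22,has); (26,4,has); (26,22,has); (26,23,has); (27,21,has); (27,22,has); (27,23,has); result: nodes: 0:pt, 1:pt, 3:pt, 4:pt, 6:pt, 8:F, 14:pt, 15:pt, 16:pt, 17:F, 18:F, 19:F, 20:F, 21:pt, 22:pt, 23:pt, 24:F, 25:F, 26:F, 27:F edges: (8,0,has); (8,3,has); (8,4,has); (8,6,hask); (17,1,has); (17,14,has); (17,16,has); (18,3,has); (18,14,has); (18,15,has); (19,6,has); (19,15,has); (19,16,has); (20,14,has); (20,15,has); (20,16,has); (24,0,has); (24,21,has); (24,23,has); (25,1,has); (25,21,has); (25,22,has); (26,4,has); (26,22,has); (26,23,has); (27,21,has); (27,22,has); (27,23,has)
final:
nodes: 0:pt, 1:pt, 3:pt, 4:pt, 6:pt, 8:F, 14:pt, 15:pt, 16:pt, 17:F, 18:F, 19:F, 20:F, 21:pt, 22:pt, 23:pt, 24:F, 25:F, 26:F, 27:F
edges: (8,0,has); (8,3,has); (8,4,has); (8,6,hask); (17,1,has); (17,14,has); (17,16,has); (18,3,has); (18,14,has); (18,15,has); (19,6,has); (19,15,has); (19,16,has); (20,14,has); (20,15,has); (20,16,has); (24,0,has); (24,21,has); (24,23,has); (25,1,has); (25,21,has); (25,22,has); (26,4,has); (26,22,has); (26,23,has); (27,21,has); (27,22,has); (27,23,has)


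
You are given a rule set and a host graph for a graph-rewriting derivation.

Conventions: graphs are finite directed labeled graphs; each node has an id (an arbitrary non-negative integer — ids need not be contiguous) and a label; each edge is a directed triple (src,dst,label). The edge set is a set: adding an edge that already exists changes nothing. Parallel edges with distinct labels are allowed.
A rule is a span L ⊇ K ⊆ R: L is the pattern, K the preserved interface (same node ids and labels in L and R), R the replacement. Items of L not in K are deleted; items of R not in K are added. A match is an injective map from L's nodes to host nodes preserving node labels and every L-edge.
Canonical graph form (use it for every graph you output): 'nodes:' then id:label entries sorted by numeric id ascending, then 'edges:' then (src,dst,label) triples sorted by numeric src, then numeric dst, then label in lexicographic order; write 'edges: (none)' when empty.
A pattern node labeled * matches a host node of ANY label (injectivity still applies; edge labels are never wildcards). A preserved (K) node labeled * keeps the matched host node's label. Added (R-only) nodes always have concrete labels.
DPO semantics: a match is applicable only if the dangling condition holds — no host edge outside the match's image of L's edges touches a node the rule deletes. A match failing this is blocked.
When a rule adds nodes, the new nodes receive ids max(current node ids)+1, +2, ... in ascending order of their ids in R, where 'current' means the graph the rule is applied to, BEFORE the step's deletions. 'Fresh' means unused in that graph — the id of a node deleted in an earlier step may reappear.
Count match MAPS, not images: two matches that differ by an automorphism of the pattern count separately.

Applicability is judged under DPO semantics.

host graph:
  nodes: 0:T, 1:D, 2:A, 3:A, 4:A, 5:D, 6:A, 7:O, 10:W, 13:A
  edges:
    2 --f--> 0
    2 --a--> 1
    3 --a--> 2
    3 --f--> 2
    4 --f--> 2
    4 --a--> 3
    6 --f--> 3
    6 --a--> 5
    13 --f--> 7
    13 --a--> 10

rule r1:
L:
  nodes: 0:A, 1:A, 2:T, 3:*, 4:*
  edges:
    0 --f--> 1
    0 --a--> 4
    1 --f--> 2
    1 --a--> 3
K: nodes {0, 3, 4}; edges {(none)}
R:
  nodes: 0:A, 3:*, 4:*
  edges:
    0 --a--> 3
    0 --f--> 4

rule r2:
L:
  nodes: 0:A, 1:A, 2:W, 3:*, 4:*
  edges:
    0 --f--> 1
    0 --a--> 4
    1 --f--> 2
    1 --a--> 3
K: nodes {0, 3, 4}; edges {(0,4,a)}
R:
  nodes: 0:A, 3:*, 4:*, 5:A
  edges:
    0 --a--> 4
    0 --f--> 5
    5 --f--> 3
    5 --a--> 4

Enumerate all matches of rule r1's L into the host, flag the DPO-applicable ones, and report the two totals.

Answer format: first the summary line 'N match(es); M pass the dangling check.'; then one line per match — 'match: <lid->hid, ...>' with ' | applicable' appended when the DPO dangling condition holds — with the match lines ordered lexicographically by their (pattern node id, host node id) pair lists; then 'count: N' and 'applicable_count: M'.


1 match(es); 0 pass the dangling check.
match: 0->4, 1->2, 2->0, 3->1, 4->3
count: 1
applicable_count: 0


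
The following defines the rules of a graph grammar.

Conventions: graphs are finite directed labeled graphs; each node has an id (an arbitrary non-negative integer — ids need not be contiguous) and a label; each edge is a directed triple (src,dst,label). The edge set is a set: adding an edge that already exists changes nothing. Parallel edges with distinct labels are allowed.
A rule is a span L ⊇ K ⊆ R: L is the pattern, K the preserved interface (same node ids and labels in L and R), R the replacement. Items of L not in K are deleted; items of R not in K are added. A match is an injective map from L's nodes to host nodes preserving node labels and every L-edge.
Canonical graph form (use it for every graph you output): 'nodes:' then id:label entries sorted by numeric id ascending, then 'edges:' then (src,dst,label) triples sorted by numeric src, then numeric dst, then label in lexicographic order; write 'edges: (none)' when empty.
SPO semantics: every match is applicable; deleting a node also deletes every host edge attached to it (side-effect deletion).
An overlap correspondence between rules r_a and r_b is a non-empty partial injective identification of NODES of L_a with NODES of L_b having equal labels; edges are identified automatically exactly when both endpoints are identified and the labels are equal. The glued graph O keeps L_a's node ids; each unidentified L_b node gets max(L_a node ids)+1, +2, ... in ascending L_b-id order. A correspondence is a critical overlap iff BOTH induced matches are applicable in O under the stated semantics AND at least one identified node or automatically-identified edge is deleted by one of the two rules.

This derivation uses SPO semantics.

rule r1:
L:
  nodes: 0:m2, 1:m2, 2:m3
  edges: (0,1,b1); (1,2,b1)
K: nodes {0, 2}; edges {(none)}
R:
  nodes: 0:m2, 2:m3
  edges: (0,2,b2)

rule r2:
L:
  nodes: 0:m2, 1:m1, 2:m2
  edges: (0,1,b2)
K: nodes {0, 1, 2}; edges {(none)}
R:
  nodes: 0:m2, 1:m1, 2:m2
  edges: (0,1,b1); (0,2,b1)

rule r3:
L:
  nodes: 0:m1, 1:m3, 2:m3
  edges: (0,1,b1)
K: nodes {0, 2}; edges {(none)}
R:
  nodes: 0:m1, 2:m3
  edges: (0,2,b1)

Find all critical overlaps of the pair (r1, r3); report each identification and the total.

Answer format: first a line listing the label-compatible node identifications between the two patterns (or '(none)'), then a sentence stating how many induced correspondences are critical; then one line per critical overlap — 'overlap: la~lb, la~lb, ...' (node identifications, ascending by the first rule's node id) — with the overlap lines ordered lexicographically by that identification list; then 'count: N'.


label-compatible node identifications between L(r1) and L(r3): 2~1, 2~2
1 of the induced correspondences is a critical overlap of r1 and r3.
overlap: 2~1
count: 1


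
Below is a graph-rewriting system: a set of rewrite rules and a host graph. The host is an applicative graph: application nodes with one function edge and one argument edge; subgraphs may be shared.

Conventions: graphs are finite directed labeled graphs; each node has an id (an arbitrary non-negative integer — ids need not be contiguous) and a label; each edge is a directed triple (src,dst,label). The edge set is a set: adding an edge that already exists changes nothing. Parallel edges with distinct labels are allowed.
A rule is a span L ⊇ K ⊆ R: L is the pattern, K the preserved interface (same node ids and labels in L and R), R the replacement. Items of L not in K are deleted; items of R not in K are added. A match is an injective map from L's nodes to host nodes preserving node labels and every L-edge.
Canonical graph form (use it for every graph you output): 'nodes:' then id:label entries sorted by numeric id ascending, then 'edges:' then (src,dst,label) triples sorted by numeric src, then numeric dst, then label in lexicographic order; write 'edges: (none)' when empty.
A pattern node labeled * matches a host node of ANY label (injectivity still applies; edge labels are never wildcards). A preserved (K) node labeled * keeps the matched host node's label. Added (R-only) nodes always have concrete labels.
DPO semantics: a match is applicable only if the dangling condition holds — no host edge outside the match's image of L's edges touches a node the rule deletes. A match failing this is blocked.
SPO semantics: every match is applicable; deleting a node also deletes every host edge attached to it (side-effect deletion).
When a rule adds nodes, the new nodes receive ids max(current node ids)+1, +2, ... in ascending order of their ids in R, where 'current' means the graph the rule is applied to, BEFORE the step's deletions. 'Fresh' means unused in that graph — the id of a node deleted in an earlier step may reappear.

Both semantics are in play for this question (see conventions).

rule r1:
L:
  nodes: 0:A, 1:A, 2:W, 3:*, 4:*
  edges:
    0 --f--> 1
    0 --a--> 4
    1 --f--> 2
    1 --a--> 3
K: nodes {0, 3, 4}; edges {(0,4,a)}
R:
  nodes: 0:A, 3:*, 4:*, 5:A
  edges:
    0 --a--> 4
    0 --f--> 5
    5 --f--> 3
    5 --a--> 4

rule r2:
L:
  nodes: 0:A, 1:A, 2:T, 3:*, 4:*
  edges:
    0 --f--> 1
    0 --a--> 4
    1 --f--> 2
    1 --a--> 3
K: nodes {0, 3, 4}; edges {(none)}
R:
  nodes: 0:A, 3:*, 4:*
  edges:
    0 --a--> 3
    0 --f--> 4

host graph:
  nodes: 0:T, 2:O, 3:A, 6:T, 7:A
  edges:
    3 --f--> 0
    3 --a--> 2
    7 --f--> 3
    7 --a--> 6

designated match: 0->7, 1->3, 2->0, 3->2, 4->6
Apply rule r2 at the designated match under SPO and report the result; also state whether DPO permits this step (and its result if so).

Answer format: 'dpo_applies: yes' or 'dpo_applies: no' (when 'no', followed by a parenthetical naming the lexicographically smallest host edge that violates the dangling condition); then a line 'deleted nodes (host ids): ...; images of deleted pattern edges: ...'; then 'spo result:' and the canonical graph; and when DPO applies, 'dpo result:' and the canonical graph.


dpo_applies: yes
deleted nodes (host ids): 0, 3; images of deleted pattern edges: (3,0,f); (3,2,a); (7,3,f); (7,6,a)
spo result:
nodes: 2:O, 6:T, 7:A
edges: (7,2,a); (7,6,f)
dpo result:
nodes: 2:O, 6:T, 7:A
edges: (7,2,a); (7,6,f)


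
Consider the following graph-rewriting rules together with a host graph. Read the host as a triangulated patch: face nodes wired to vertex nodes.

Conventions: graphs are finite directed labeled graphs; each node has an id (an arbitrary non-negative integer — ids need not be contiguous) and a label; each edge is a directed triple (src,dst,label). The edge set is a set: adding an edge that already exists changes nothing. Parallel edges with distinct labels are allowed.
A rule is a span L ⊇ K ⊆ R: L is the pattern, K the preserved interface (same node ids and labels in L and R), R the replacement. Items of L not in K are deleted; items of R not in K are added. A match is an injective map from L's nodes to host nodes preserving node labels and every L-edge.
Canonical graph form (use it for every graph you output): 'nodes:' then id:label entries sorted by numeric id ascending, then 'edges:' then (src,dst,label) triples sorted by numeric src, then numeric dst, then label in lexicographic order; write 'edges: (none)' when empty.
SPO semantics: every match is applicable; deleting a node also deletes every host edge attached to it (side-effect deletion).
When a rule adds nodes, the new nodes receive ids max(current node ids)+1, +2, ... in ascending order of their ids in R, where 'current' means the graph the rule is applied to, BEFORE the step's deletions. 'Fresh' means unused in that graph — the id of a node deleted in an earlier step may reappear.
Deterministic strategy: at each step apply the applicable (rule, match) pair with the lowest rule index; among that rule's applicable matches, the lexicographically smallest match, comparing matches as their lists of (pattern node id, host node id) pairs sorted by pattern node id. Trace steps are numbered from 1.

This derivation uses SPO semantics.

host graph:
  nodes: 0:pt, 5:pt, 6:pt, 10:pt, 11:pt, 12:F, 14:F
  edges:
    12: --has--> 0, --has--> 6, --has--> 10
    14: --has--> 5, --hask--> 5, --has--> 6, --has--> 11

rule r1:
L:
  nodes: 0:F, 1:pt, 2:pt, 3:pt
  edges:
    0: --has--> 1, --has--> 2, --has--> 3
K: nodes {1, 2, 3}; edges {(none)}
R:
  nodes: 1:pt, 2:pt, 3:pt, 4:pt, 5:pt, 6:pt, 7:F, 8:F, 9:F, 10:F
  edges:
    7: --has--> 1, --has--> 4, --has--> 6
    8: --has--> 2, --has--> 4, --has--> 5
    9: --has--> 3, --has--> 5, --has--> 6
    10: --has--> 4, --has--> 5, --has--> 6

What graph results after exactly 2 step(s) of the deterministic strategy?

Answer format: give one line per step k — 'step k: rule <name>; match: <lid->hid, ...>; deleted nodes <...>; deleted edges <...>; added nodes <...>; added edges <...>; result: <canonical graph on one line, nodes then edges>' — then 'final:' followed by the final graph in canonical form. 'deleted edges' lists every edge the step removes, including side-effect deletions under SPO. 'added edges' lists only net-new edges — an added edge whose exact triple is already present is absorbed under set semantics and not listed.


step 1: rule r1; match: 0->12, 1->0, 2->6, 3->10; deleted nodes 12; deleted edges (12,0,has); (12,6,has); (12,10,has); added nodes 15, 16, 17, 18, 19, 20, 21; added edges (18,0,has); (18,15,has); (18,17,has); (19,6,has); (19,15,has); (19,16,has); (20,10,has); (20,16,has); (20,17,has); (21,15,has); (21,16,has); (21,17,has); result: nodes: 0:pt, 5:pt, 6:pt, 10:pt, 11:pt, 14:F, 15:pt, 16:pt, 17:pt, 18:F, 19:F, 20:F, 21:F edges: (14,5,has); (14,5,hask); (14,6,has); (14,11,has); (18,0,has); (18,15,has); (18,17,has); (19,6,has); (19,15,has); (19,16,has); (20,10,has); (20,16,has); (20,17,has); (21,15,has); (21,16,has); (21,17,has)
step 2: rule r1; match: 0->14, 1->5, 2->6, 3->11; deleted nodes 14; deleted edges (14,5,has); (14,5,hask); (14,6,has); (14,11,has); added nodes 22, 23, 24, 25, 26, 27, 28; added edges (25,5,has); (25,22,has); (25,24,has); (26,6,has); (26,22,has); (26,23,has); (27,11,has); (27,23,has); (27,24,has); (28,22,has); (28,23,has); (28,24,has); result: nodes: 0:pt, 5:pt, 6:pt, 10:pt, 11:pt, 15:pt, 16:pt, 17:pt, 18:F, 19:F, 20:F, 21:F, 22:pt, 23:pt, 24:pt, 25:F, 26:F, 27:F, 28:F edges: (18,0,has); (18,15,has); (18,17,has); (19,6,has); (19,15,has); (19,16,has); (20,10,has); (20,16,has); (20,17,has); (21,15,has); (21,16,has); (21,17,has); (25,5,has); (25,22,has); (25,24,has); (26,6,has); (26,22,has); (26,23,has); (27,11,has); (27,23,has); (27,24,has); (28,22,has); (28,23,has); (28,24,has)
final:
nodes: 0:pt, 5:pt, 6:pt, 10:pt, 11:pt, 15:pt, 16:pt, 17:pt, 18:F, 19:F, 20:F, 21:F, 22:pt, 23:pt, 24:pt, 25:F, 26:F, 27:F, 28:F
edges: (18,0,has); (18,15,has); (18,17,has); (19,6,has); (19,15,has); (19,16,has); (20,10,has); (20,16,has); (20,17,has); (21,15,has); (21,16,has); (21,17,has); (25,5,has); (25,22,has); (25,24,has); (26,6,has); (26,22,has); (26,23,has); (27,11,has); (27,23,has); (27,24,has); (28,22,has); (28,23,has); (28,24,has)


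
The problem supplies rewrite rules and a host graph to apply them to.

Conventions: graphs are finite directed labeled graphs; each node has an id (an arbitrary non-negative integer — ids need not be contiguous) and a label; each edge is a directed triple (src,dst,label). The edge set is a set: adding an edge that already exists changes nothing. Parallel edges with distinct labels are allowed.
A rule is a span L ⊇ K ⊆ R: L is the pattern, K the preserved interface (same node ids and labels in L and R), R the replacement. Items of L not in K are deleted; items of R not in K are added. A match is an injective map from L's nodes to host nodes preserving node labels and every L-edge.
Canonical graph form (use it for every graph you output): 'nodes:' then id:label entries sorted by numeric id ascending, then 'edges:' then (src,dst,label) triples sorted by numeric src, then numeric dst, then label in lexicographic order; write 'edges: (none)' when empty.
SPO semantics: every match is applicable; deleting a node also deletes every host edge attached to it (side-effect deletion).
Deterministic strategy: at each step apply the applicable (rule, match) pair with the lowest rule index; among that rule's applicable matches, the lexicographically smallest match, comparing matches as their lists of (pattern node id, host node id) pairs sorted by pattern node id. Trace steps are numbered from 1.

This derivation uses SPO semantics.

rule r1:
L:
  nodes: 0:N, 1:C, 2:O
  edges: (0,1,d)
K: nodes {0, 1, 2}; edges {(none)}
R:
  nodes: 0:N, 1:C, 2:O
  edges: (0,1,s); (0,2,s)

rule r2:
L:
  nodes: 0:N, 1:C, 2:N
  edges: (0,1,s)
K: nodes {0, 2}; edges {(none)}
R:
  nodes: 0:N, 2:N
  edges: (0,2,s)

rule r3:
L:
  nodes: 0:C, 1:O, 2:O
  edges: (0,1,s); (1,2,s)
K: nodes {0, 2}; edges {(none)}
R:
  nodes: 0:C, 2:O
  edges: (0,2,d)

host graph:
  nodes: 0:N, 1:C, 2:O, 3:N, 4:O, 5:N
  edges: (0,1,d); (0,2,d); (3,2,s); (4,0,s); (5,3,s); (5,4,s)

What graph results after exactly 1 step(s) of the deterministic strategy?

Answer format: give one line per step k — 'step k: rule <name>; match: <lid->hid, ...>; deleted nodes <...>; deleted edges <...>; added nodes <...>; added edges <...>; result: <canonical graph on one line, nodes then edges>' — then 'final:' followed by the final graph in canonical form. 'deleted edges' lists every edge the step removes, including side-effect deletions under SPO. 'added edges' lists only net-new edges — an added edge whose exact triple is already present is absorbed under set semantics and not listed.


step 1: rule r1; match: 0->0, 1->1, 2->2; deleted nodes (none); deleted edges (0,1,d); added nodes (none); added edges (0,1,s); (0,2,s); result: nodes: 0:N, 1:C, 2:O, 3:N, 4:O, 5:N edges: (0,1,s); (0,2,d); (0,2,s); (3,2,s); (4,0,s); (5,3,s); (5,4,s)
final:
nodes: 0:N, 1:C, 2:O, 3:N, 4:O, 5:N
edges: (0,1,s); (0,2,d); (0,2,s); (3,2,s); (4,0,s); (5,3,s); (5,4,s)


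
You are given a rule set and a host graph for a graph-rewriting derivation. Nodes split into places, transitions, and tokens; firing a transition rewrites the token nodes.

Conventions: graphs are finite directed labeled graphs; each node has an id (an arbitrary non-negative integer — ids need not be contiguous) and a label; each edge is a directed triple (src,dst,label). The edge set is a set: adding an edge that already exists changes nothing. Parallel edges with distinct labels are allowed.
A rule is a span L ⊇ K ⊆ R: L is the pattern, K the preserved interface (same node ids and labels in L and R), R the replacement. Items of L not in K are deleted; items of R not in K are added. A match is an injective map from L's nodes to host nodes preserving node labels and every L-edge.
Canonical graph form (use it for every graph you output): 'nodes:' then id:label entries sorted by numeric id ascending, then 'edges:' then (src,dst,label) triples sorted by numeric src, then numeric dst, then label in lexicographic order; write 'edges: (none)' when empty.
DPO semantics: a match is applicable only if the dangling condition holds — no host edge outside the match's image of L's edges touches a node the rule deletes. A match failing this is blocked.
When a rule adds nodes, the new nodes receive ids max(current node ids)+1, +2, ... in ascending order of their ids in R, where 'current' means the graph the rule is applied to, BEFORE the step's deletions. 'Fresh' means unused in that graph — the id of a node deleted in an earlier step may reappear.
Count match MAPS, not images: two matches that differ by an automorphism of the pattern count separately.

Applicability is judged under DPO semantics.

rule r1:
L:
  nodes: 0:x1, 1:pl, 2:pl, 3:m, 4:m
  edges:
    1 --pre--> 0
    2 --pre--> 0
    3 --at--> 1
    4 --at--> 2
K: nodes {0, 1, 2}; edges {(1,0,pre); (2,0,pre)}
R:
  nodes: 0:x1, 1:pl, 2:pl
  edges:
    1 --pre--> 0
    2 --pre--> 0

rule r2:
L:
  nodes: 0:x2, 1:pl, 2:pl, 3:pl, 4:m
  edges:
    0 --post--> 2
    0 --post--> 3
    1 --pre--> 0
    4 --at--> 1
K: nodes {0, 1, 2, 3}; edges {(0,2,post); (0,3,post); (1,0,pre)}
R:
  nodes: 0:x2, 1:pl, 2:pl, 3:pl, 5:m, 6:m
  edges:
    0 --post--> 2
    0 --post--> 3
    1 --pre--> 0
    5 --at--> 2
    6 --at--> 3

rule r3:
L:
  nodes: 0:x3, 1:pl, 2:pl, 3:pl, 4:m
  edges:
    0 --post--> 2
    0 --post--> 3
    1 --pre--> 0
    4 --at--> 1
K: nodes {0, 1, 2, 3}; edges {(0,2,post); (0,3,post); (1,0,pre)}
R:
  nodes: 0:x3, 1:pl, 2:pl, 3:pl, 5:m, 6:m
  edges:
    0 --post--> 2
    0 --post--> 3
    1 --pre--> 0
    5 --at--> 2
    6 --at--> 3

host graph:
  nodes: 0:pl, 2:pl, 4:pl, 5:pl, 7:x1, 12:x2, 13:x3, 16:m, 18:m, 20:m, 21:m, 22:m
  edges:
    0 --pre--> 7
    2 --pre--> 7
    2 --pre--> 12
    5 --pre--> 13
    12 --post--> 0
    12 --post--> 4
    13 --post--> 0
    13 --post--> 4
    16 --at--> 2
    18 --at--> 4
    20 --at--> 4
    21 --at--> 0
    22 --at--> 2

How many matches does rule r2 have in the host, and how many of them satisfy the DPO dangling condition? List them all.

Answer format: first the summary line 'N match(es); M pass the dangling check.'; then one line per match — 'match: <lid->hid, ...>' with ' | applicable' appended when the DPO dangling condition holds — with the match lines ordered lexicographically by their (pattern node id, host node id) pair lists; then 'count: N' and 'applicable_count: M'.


4 match(es); 4 pass the dangling check.
match: 0->12, 1->2, 2->0, 3->4, 4->16 | applicable
match: 0->12, 1->2, 2->0, 3->4, 4->22 | applicable
match: 0->12, 1->2, 2->4, 3->0, 4->16 | applicable
match: 0->12, 1->2, 2->4, 3->0, 4->22 | applicable
count: 4
applicable_count: 4


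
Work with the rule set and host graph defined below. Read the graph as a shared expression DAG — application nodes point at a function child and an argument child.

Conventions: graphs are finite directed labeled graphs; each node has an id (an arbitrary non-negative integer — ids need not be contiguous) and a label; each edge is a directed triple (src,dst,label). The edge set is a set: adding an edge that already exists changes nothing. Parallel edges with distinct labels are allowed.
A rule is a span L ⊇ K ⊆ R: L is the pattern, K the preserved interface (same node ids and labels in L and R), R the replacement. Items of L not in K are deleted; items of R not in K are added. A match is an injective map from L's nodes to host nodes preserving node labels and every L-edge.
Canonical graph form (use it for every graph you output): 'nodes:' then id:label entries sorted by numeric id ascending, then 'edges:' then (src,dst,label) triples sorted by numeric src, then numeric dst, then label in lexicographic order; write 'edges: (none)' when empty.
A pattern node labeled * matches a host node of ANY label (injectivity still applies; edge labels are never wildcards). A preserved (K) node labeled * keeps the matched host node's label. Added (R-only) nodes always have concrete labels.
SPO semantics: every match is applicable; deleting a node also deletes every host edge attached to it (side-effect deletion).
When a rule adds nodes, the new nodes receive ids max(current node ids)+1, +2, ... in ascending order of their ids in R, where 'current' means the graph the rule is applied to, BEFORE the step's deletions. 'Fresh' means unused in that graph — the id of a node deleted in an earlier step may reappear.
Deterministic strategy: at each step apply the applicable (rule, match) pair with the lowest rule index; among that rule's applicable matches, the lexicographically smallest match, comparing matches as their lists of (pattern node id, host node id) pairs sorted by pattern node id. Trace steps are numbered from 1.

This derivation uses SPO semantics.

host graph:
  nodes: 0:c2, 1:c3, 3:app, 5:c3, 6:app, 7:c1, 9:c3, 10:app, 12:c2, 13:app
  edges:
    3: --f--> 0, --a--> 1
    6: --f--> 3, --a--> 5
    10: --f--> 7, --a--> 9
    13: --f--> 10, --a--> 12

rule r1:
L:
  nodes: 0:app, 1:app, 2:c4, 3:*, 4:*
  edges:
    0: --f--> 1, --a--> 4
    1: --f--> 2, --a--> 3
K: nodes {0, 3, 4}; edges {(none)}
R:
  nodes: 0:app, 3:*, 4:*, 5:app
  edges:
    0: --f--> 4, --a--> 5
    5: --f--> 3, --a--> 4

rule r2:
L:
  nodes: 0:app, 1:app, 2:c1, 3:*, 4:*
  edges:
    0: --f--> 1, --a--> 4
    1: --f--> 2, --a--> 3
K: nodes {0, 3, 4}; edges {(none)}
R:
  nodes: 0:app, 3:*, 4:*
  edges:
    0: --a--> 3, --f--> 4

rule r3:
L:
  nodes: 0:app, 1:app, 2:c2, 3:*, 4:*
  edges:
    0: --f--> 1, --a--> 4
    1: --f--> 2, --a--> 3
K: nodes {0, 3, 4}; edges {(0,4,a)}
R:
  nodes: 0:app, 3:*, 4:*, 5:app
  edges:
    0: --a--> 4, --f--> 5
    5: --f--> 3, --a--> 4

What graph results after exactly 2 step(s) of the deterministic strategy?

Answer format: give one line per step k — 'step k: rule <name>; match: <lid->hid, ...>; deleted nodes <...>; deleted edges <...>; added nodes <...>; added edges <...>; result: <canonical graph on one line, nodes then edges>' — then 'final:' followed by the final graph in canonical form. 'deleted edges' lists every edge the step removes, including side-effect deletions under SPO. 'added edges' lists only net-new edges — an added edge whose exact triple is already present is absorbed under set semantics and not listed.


step 1: rule r2; match: 0->13, 1->10, 2->7, 3->9, 4->12; deleted nodes 7, 10; deleted edges (10,7,f); (10,9,a); (13,10,f); (13,12,a); added nodes (none); added edges (13,9,a); (13,12,f); result: nodes: 0:c2, 1:c3, 3:app, 5:c3, 6:app, 9:c3, 12:c2, 13:app edges: (3,0,f); (3,1,a); (6,3,f); (6,5,a); (13,9,a); (13,12,f)
step 2: rule r3; match: 0->6, 1->3, 2->0, 3->1, 4->5; deleted nodes 0, 3; deleted edges (3,0,f); (3,1,a); (6,3,f); added nodes 14; added edges (6,14,f); (14,1,f); (14,5,a); result: nodes: 1:c3, 5:c3, 6:app, 9:c3, 12:c2, 13:app, 14:app edges: (6,5,a); (6,14,f); (13,9,a); (13,12,f); (14,1,f); (14,5,a)
final:
nodes: 1:c3, 5:c3, 6:app, 9:c3, 12:c2, 13:app, 14:app
edges: (6,5,a); (6,14,f); (13,9,a); (13,12,f); (14,1,f); (14,5,a)


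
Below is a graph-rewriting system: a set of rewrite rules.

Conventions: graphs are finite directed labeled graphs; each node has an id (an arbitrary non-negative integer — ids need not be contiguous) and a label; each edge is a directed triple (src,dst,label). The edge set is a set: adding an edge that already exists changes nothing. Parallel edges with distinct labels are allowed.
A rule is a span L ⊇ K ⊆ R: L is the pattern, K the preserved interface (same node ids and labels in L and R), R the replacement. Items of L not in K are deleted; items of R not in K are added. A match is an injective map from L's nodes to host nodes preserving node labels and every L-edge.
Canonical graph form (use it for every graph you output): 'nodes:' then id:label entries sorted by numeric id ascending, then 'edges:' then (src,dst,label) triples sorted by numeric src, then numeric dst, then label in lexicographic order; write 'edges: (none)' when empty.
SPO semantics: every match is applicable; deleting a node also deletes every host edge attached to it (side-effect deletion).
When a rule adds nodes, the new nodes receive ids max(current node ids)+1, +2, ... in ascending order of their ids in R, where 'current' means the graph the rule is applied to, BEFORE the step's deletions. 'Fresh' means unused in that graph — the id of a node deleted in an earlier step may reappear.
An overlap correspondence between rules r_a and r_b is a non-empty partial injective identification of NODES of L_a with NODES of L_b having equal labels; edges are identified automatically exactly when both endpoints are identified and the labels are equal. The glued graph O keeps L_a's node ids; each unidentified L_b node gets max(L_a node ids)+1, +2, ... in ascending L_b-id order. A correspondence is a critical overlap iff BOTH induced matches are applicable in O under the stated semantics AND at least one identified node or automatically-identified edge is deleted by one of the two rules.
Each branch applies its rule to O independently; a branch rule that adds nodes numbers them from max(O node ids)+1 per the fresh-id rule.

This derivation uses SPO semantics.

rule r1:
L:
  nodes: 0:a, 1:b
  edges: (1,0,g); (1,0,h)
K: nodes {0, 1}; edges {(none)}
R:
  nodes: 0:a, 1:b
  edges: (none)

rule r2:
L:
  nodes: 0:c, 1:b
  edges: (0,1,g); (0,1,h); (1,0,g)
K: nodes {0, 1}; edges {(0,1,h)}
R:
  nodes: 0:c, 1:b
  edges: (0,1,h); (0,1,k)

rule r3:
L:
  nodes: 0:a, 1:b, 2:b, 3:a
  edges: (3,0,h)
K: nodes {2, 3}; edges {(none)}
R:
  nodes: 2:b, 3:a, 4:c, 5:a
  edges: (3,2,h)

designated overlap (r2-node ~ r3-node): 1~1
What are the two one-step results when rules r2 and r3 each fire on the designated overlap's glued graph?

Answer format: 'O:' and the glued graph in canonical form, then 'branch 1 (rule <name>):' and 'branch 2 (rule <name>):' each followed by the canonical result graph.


O:
nodes: 0:c, 1:b, 2:a, 3:b, 4:a
edges: (0,1,g); (0,1,h); (1,0,g); (4,2,h)
branch 1 (rule r2):
nodes: 0:c, 1:b, 2:a, 3:b, 4:a
edges: (0,1,h); (0,1,k); (4,2,h)
branch 2 (rule r3):
nodes: 0:c, 3:b, 4:a, 5:c, 6:a
edges: (4,3,h)


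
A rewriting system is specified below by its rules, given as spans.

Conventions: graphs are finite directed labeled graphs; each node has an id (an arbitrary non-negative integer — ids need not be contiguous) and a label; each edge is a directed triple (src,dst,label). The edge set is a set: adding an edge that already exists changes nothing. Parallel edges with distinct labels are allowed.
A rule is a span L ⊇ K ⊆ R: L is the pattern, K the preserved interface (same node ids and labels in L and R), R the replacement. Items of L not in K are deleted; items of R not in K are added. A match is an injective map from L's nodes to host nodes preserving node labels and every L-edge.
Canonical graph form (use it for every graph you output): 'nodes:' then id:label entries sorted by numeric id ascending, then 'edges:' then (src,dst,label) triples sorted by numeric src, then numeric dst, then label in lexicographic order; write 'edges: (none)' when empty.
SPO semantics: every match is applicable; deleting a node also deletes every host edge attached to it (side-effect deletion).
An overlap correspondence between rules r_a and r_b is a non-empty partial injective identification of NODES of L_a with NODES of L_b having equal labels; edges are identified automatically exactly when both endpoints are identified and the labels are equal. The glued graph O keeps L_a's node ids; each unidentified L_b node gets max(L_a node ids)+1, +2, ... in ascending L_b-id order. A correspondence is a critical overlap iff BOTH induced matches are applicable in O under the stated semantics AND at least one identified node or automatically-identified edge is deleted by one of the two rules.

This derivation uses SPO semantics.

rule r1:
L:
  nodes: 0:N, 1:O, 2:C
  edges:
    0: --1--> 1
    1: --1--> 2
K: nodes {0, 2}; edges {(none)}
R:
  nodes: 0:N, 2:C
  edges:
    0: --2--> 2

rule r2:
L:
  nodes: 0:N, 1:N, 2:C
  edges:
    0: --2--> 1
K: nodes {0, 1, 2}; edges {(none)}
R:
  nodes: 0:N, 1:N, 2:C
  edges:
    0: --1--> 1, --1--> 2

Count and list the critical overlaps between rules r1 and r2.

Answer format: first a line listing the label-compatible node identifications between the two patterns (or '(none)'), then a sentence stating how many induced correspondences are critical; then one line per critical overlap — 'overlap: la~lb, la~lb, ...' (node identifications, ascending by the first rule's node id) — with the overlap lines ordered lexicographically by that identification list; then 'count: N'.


label-compatible node identifications between L(r1) and L(r2): 0~0, 0~1, 2~2
0 of the induced correspondences are critical overlaps of r1 and r2.
count: 0
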